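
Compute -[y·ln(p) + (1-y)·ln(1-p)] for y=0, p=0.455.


BCE = -[y·ln(p) + (1-y)·ln(1-p)]
= -0 - 1·ln(1-0.455)
= -ln(0.545) = 0.607

0.607


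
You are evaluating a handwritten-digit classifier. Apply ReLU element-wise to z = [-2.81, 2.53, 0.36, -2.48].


ReLU(-2.81) = max(0, -2.81) = 0.0
ReLU(2.53) = max(0, 2.53) = 2.53
ReLU(0.36) = max(0, 0.36) = 0.36
ReLU(-2.48) = max(0, -2.48) = 0.0
result = [0.0, 2.53, 0.36, 0.0]

[0.0, 2.53, 0.36, 0.0]


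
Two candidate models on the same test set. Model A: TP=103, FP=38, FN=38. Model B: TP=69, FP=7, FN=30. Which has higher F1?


Model A: P=103/141=0.7305, R=103/141=0.7305, F1=2PR/(P+R)=2TP/(2TP+FP+FN)=206/282=0.7305
Model B: P=69/76=0.9079, R=69/99=0.697, F1=2PR/(P+R)=2TP/(2TP+FP+FN)=138/175=0.7886
0.7305 < 0.7886 → Model B

Model B


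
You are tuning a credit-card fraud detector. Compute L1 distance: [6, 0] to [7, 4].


d = |6-7| + |0-4|
  = 1 + 4
  = 5

5


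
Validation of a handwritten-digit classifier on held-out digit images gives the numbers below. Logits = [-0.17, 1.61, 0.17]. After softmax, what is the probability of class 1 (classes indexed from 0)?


Exponentials: e^-0.17=0.8437, e^1.61=5.0028, e^0.17=1.1853
Sum = 7.0318
Softmax = [0.12, 0.7115, 0.1686]
p[1] = 5.0028/7.0318 = 0.7115

0.7115


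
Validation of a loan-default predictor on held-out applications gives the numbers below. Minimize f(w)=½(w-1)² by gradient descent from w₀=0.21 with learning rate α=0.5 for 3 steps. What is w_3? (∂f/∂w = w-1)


step 1: grad = 0.21-1 = -0.79; w = 0.21 - 0.5·(-0.79) = 0.605
step 2: grad = 0.605-1 = -0.395; w = 0.605 - 0.5·(-0.395) = 0.8025
step 3: grad = 0.8025-1 = -0.1975; w = 0.8025 - 0.5·(-0.1975) = 0.90125

0.90125


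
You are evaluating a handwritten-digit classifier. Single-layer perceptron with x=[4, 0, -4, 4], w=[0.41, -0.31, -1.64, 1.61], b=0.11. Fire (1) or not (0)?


z = (4)·(0.41) + (0)·(-0.31) + (-4)·(-1.64) + (4)·(1.61) + 0.11
  = 14.75
step(z) = 1 (z≥0)

1


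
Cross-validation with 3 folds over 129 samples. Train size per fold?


Fold size = 129/3 = 43
Training per fold = 129 - 43 = 86

86


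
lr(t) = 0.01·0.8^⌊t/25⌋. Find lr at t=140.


n_drops = ⌊140/25⌋ = 5
lr = 0.01·0.8^5 = 0.01·0.32768 = 0.0032768

0.0032768


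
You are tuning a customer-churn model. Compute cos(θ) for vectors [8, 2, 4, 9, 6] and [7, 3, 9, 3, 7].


A·B = 8·7 + 2·3 + 4·9 + 9·3 + 6·7 = 167
‖A‖ = √201 = 14.1774, ‖B‖ = √197 = 14.0357
cos = 167/(√201·√197) = 167/√39597 = 0.8392

0.8392


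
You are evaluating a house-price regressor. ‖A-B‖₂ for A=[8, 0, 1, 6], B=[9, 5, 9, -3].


d = √((8-9)² + (0-5)² + (1-9)² + (6+ 3)²)
  = √(1 + 25 + 64 + 81)
  = √171 = 13.0767

13.0767


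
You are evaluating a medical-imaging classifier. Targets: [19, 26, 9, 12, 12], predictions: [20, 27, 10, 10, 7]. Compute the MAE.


Absolute errors: |19-20|=1, |26-27|=1, |9-10|=1, |12-10|=2, |12-7|=5
Sum = 10
MAE = 10/5 = 2

2


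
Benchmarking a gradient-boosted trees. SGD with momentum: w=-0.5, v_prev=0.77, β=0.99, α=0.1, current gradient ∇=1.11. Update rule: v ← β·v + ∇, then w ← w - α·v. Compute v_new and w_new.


v_new = 0.99·0.77 + 1.11 = 0.7623 + 1.11 = 1.8723
w_new = -0.5 - 0.1·1.8723 = -0.5 - 0.18723 = -0.68723

v_new=1.8723, w_new=-0.68723


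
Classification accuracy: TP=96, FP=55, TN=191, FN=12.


Accuracy = (TP+TN)/(TP+TN+FP+FN)
= (96+191)/(354)
= 287/354 = 81.07%

81.07%


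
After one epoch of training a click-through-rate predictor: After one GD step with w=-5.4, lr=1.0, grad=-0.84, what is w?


w_new = w - α·∇
= -5.4 - 1.0·-0.84
= -5.4 + 0.84
= -4.56

-4.56


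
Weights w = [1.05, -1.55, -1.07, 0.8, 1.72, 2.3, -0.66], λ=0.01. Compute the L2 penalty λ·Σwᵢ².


‖w‖₂² = (1.05)² + (-1.55)² + (-1.07)² + (0.8)² + (1.72)² + (2.3)² + (-0.66)²
     = 1.1025 + 2.4025 + 1.1449 + 0.64 + 2.9584 + 5.29 + 0.4356
     = 13.9739
λ·‖w‖₂² = 0.01·13.9739 = 0.139739

0.139739


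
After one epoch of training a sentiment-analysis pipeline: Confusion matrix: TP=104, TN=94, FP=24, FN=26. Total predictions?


Total = TP + TN + FP + FN
= 104 + 94 + 24 + 26
= 248
(Predicted positive: 128, predicted negative: 120)

248


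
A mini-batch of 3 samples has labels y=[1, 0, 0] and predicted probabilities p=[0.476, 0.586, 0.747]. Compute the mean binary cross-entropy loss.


L[0] = -ln(0.476) = 0.7423
L[1] = -ln(1-0.586) = -ln(0.414) = 0.8819
L[2] = -ln(1-0.747) = -ln(0.253) = 1.3744
mean = (0.7423 + 0.8819 + 1.3744)/3 = 0.9995

0.9995


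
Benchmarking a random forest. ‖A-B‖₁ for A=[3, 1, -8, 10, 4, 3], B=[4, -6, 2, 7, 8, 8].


d = |3-4| + |1+ 6| + |-8-2| + |10-7| + |4-8| + |3-8|
  = 1 + 7 + 10 + 3 + 4 + 5
  = 30

30


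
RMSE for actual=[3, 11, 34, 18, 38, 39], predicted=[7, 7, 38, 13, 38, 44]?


MSE = 98/6 = 16.3333
RMSE = √(98/6) = 4.0415

4.0415


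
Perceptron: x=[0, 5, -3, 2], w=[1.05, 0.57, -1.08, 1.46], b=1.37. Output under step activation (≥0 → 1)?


z = (0)·(1.05) + (5)·(0.57) + (-3)·(-1.08) + (2)·(1.46) + 1.37
  = 10.38
step(z) = 1 (z≥0)

1


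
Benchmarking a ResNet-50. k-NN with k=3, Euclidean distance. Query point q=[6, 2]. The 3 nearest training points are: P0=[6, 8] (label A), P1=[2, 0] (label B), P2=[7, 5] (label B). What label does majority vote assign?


d(q,P0) = 6.0  (label A)
d(q,P1) = 4.4721  (label B)
d(q,P2) = 3.1623  (label B)
Votes: A=1, B=2
Majority → B

B


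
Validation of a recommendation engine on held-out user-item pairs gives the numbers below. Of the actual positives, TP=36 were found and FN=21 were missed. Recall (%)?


Recall = TP/(TP+FN)
= 36/(36+21)
= 36/57 = 63.16%

63.16%


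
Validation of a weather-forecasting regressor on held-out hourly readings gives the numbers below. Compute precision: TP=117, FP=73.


Precision = TP/(TP+FP)
= 117/(117+73)
= 117/190 = 61.58%

61.58%


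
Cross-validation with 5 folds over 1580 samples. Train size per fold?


Fold size = 1580/5 = 316
Training per fold = 1580 - 316 = 1264

1264


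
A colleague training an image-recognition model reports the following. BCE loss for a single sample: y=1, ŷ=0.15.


BCE = -[y·ln(p) + (1-y)·ln(1-p)]
= -1·ln(0.15) - 0
= -ln(0.15) = 1.8971

1.8971


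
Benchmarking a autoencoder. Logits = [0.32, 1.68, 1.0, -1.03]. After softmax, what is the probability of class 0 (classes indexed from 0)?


Exponentials: e^0.32=1.3771, e^1.68=5.3656, e^1.0=2.7183, e^-1.03=0.357
Sum = 9.818
Softmax = [0.1403, 0.5465, 0.2769, 0.0364]
p[0] = 1.3771/9.818 = 0.1403

0.1403


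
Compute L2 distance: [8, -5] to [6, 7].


d = √((8-6)² + (-5-7)²)
  = √(4 + 144)
  = √148 = 12.1655

12.1655


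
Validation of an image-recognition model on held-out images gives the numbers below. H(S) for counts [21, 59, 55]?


Probabilities: [21/135, 59/135, 55/135] ≈ [0.1556, 0.437, 0.4074]
H = -((21/135)·log₂(21/135) + (59/135)·log₂(59/135) + (55/135)·log₂(55/135))
  = 1.4673 bits

1.4673 bits


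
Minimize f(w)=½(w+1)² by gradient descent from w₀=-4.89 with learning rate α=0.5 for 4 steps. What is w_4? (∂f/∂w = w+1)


step 1: grad = -4.89+1 = -3.89; w = -4.89 - 0.5·(-3.89) = -2.945
step 2: grad = -2.945+1 = -1.945; w = -2.945 - 0.5·(-1.945) = -1.9725
step 3: grad = -1.9725+1 = -0.9725; w = -1.9725 - 0.5·(-0.9725) = -1.48625
step 4: grad = -1.48625+1 = -0.48625; w = -1.48625 - 0.5·(-0.48625) = -1.243125

-1.243125


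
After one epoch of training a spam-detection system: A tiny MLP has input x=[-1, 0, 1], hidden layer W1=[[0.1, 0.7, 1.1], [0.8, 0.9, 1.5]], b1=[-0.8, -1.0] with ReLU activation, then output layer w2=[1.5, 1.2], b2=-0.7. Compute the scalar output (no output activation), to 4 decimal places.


z1[0] = (0.1)·(-1) + (0.7)·(0) + (1.1)·(1) - 0.8 = 0.2
z1[1] = (0.8)·(-1) + (0.9)·(0) + (1.5)·(1) - 1.0 = -0.3
h = ReLU(z1) = [0.2, 0.0]
output = (1.5)·(0.2) + (1.2)·(0.0) - 0.7 = -0.4

-0.4


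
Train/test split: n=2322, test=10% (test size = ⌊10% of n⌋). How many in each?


Test = ⌊2322·10/100⌋ = 232
Train = 2322 - 232 = 2090

Train: 2090, Test: 232


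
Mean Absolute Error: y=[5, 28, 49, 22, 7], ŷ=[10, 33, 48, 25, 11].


Absolute errors: |5-10|=5, |28-33|=5, |49-48|=1, |22-25|=3, |7-11|=4
Sum = 18
MAE = 18/5 = 18/5

18/5


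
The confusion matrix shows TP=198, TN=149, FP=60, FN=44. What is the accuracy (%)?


Accuracy = (TP+TN)/(TP+TN+FP+FN)
= (198+149)/(451)
= 347/451 = 76.94%

76.94%


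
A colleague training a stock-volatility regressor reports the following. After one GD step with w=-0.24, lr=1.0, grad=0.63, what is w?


w_new = w - α·∇
= -0.24 - 1.0·0.63
= -0.24 - 0.63
= -0.87

-0.87


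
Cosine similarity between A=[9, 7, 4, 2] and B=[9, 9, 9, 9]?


A·B = 9·9 + 7·9 + 4·9 + 2·9 = 198
‖A‖ = √150 = 12.2474, ‖B‖ = √324 = 18
cos = 198/(√150·√324) = 198/√48600 = 0.8981

0.8981


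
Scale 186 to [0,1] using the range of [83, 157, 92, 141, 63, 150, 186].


min=63, max=186
(186-63)/(186-63) = 123/123 = 1.0

1.0


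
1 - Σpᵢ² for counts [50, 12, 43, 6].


Probabilities: [50/111, 12/111, 43/111, 6/111] ≈ [0.4505, 0.1081, 0.3874, 0.0541]
Σpᵢ² = (2500 + 144 + 1849 + 36)/111² = 4529/12321
Gini = 1 - Σpᵢ² = 1 - 4529/12321 = 0.6324

0.6324


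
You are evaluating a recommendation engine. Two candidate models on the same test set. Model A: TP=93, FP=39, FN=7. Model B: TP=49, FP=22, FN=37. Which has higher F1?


Model A: P=93/132=0.7045, R=93/100=0.93, F1=2PR/(P+R)=2TP/(2TP+FP+FN)=186/232=0.8017
Model B: P=49/71=0.6901, R=49/86=0.5698, F1=2PR/(P+R)=2TP/(2TP+FP+FN)=98/157=0.6242
0.8017 > 0.6242 → Model A

Model A


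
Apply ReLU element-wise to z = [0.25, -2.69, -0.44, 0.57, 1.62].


ReLU(0.25) = max(0, 0.25) = 0.25
ReLU(-2.69) = max(0, -2.69) = 0.0
ReLU(-0.44) = max(0, -0.44) = 0.0
ReLU(0.57) = max(0, 0.57) = 0.57
ReLU(1.62) = max(0, 1.62) = 1.62
result = [0.25, 0.0, 0.0, 0.57, 1.62]

[0.25, 0.0, 0.0, 0.57, 1.62]


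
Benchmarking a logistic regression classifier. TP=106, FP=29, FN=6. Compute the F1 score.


Precision = 106/135 = 0.7852
Recall = 106/112 = 0.9464
F1 = 2·P·R/(P+R) = 2·TP/(2·TP+FP+FN) = 212/(212+29+6) = 212/247 = 0.8583

0.8583


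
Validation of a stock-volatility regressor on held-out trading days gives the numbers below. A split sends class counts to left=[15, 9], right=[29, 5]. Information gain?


Parent = [44, 14], H_parent = 0.7973
H_left = 0.9544 (n=24), H_right = 0.6024 (n=34)
H_children = (24/58)·0.9544 + (34/58)·0.6024 = 0.7481
IG = 0.7973 - 0.7481 = 0.0492

0.0492


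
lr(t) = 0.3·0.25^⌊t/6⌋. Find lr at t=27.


n_drops = ⌊27/6⌋ = 4
lr = 0.3·0.25^4 = 0.3·0.00390625 = 0.001171875

0.001171875


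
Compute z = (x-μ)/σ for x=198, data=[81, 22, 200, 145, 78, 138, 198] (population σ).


μ = 123.1429, σ = 61.2406
z = (198 - 123.1429)/61.2406 = 1.2223

1.2223


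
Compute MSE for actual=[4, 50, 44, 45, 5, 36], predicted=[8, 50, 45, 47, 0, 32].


Squared errors: (4-8)²=16, (50-50)²=0, (44-45)²=1, (45-47)²=4, (5-0)²=25, (36-32)²=16
Sum = 62
MSE = 62/6 = 31/3

31/3


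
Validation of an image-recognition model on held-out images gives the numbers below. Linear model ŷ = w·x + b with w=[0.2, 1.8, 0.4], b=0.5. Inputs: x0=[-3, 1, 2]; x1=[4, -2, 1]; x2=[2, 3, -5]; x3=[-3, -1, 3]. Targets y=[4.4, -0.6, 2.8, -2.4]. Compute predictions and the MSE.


ŷ0 = (0.2)·(-3) + (1.8)·(1) + (0.4)·(2) + 0.5 = 2.5
ŷ1 = (0.2)·(4) + (1.8)·(-2) + (0.4)·(1) + 0.5 = -1.9
ŷ2 = (0.2)·(2) + (1.8)·(3) + (0.4)·(-5) + 0.5 = 4.3
ŷ3 = (0.2)·(-3) + (1.8)·(-1) + (0.4)·(3) + 0.5 = -0.7
errors² = [3.61, 1.69, 2.25, 2.89]
MSE = 10.4400/4 = 2.61

2.61


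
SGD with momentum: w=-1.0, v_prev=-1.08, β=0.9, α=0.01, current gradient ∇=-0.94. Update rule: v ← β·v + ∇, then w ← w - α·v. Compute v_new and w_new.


v_new = 0.9·-1.08 - 0.94 = -0.972 - 0.94 = -1.912
w_new = -1.0 - 0.01·-1.912 = -1.0 + 0.01912 = -0.98088

v_new=-1.912, w_new=-0.98088


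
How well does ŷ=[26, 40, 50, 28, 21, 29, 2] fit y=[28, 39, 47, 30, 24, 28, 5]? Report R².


ȳ = 28.7143
SS_res = Σ(y-ŷ)² = 37
SS_tot = Σ(y-ȳ)² = 1027.43
R² = 1 - SS_res/SS_tot = 1 - 0.036 = 0.964

0.964


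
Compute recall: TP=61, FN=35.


Recall = TP/(TP+FN)
= 61/(61+35)
= 61/96 = 63.54%

63.54%


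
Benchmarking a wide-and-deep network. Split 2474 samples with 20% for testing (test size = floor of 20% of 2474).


Test = ⌊2474·20/100⌋ = 494
Train = 2474 - 494 = 1980

Train: 1980, Test: 494


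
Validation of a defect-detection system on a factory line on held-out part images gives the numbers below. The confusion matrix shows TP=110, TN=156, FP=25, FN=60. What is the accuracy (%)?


Accuracy = (TP+TN)/(TP+TN+FP+FN)
= (110+156)/(351)
= 266/351 = 75.78%

75.78%


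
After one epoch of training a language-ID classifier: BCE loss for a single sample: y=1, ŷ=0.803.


BCE = -[y·ln(p) + (1-y)·ln(1-p)]
= -1·ln(0.803) - 0
= -ln(0.803) = 0.2194

0.2194


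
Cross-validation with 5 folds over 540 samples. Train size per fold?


Fold size = 540/5 = 108
Training per fold = 540 - 108 = 432

432


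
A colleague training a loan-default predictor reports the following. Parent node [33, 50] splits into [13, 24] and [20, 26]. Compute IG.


Parent = [33, 50], H_parent = 0.9695
H_left = 0.9353 (n=37), H_right = 0.9877 (n=46)
H_children = (37/83)·0.9353 + (46/83)·0.9877 = 0.9643
IG = 0.9695 - 0.9643 = 0.0052

0.0052


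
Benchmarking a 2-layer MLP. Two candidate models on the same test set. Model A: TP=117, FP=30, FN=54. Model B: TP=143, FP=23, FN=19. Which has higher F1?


Model A: P=117/147=0.7959, R=117/171=0.6842, F1=2PR/(P+R)=2TP/(2TP+FP+FN)=234/318=0.7358
Model B: P=143/166=0.8614, R=143/162=0.8827, F1=2PR/(P+R)=2TP/(2TP+FP+FN)=286/328=0.872
0.7358 < 0.872 → Model B

Model B


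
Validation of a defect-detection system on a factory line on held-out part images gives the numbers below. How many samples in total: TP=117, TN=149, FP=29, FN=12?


Total = TP + TN + FP + FN
= 117 + 149 + 29 + 12
= 307
(Predicted positive: 146, predicted negative: 161)

307


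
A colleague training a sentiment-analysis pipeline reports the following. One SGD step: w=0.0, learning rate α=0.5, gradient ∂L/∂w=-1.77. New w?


w_new = w - α·∇
= 0.0 - 0.5·-1.77
= 0.0 + 0.885
= 0.885

0.885


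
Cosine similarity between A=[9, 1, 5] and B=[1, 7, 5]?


A·B = 9·1 + 1·7 + 5·5 = 41
‖A‖ = √107 = 10.3441, ‖B‖ = √75 = 8.6603
cos = 41/(√107·√75) = 41/√8025 = 0.4577

0.4577


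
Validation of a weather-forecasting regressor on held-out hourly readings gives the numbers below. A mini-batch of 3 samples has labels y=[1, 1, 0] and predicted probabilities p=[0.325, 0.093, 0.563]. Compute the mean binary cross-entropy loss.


L[0] = -ln(0.325) = 1.1239
L[1] = -ln(0.093) = 2.3752
L[2] = -ln(1-0.563) = -ln(0.437) = 0.8278
mean = (1.1239 + 2.3752 + 0.8278)/3 = 1.4423

1.4423


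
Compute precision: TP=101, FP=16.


Precision = TP/(TP+FP)
= 101/(101+16)
= 101/117 = 86.32%

86.32%


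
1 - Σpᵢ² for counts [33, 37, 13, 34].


Probabilities: [33/117, 37/117, 13/117, 34/117] ≈ [0.2821, 0.3162, 0.1111, 0.2906]
Σpᵢ² = (1089 + 1369 + 169 + 1156)/117² = 3783/13689
Gini = 1 - Σpᵢ² = 1 - 3783/13689 = 0.7236

0.7236


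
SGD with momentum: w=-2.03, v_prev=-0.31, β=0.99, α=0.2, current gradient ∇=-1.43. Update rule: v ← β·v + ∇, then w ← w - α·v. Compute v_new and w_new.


v_new = 0.99·-0.31 - 1.43 = -0.3069 - 1.43 = -1.7369
w_new = -2.03 - 0.2·-1.7369 = -2.03 + 0.34738 = -1.68262

v_new=-1.7369, w_new=-1.68262


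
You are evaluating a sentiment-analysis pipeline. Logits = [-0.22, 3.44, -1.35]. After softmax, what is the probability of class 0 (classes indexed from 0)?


Exponentials: e^-0.22=0.8025, e^3.44=31.187, e^-1.35=0.2592
Sum = 32.2487
Softmax = [0.0249, 0.9671, 0.008]
p[0] = 0.8025/32.2487 = 0.0249

0.0249


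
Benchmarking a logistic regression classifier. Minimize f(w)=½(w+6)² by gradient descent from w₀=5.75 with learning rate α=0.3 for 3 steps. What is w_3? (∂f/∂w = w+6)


step 1: grad = 5.75+6 = 11.75; w = 5.75 - 0.3·(11.75) = 2.225
step 2: grad = 2.225+6 = 8.225; w = 2.225 - 0.3·(8.225) = -0.2425
step 3: grad = -0.2425+6 = 5.7575; w = -0.2425 - 0.3·(5.7575) = -1.96975

-1.96975


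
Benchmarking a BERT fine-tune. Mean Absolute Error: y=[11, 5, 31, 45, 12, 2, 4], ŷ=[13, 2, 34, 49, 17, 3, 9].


Absolute errors: |11-13|=2, |5-2|=3, |31-34|=3, |45-49|=4, |12-17|=5, |2-3|=1, |4-9|=5
Sum = 23
MAE = 23/7 = 23/7

23/7


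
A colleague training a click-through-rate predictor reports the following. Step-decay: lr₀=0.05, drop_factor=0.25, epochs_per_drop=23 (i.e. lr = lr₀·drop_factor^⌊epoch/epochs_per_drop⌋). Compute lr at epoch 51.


n_drops = ⌊51/23⌋ = 2
lr = 0.05·0.25^2 = 0.05·0.0625 = 0.003125

0.003125


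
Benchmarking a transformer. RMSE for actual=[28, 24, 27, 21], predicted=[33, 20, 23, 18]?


MSE = 66/4 = 16.5
RMSE = √(66/4) = 4.062

4.062


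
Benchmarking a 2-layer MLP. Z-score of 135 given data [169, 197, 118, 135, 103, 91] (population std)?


μ = 135.5, σ = 37.0754
z = (135 - 135.5)/37.0754 = -0.0135

-0.0135


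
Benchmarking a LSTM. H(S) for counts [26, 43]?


Probabilities: [26/69, 43/69] ≈ [0.3768, 0.6232]
H = -((26/69)·log₂(26/69) + (43/69)·log₂(43/69))
  = 0.9558 bits

0.9558 bits


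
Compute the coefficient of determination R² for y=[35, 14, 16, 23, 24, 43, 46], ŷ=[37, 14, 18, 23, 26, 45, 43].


ȳ = 28.7143
SS_res = Σ(y-ŷ)² = 25
SS_tot = Σ(y-ȳ)² = 975.43
R² = 1 - SS_res/SS_tot = 1 - 0.0256 = 0.9744

0.9744


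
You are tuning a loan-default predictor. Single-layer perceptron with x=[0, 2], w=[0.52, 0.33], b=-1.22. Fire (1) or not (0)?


z = (0)·(0.52) + (2)·(0.33) - 1.22
  = -0.56
step(z) = 0 (z<0)

0


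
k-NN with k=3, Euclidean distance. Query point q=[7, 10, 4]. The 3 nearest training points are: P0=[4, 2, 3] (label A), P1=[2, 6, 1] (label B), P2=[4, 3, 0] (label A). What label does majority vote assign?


d(q,P0) = 8.6023  (label A)
d(q,P1) = 7.0711  (label B)
d(q,P2) = 8.6023  (label A)
Votes: A=2, B=1
Majority → A

A


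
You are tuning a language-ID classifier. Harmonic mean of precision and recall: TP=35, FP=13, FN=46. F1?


Precision = 35/48 = 0.7292
Recall = 35/81 = 0.4321
F1 = 2·P·R/(P+R) = 2·TP/(2·TP+FP+FN) = 70/(70+13+46) = 70/129 = 0.5426

0.5426


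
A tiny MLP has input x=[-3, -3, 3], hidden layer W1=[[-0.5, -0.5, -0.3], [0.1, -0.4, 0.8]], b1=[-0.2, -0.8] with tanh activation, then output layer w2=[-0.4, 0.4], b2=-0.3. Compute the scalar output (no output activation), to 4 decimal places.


z1[0] = (-0.5)·(-3) + (-0.5)·(-3) + (-0.3)·(3) - 0.2 = 1.9
z1[1] = (0.1)·(-3) + (-0.4)·(-3) + (0.8)·(3) - 0.8 = 2.5
h = tanh(z1) = [0.9562, 0.9866]
output = (-0.4)·(0.9562) + (0.4)·(0.9866) - 0.3 = -0.2878

-0.2878


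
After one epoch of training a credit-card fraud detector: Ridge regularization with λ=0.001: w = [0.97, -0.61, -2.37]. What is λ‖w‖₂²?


‖w‖₂² = (0.97)² + (-0.61)² + (-2.37)²
     = 0.9409 + 0.3721 + 5.6169
     = 6.9299
λ·‖w‖₂² = 0.001·6.9299 = 0.00693

0.00693


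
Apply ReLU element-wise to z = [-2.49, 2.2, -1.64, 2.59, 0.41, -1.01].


ReLU(-2.49) = max(0, -2.49) = 0.0
ReLU(2.2) = max(0, 2.2) = 2.2
ReLU(-1.64) = max(0, -1.64) = 0.0
ReLU(2.59) = max(0, 2.59) = 2.59
ReLU(0.41) = max(0, 0.41) = 0.41
ReLU(-1.01) = max(0, -1.01) = 0.0
result = [0.0, 2.2, 0.0, 2.59, 0.41, 0.0]

[0.0, 2.2, 0.0, 2.59, 0.41, 0.0]


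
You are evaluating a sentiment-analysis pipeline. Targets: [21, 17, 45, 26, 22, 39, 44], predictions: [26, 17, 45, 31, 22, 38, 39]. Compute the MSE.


Squared errors: (21-26)²=25, (17-17)²=0, (45-45)²=0, (26-31)²=25, (22-22)²=0, (39-38)²=1, (44-39)²=25
Sum = 76
MSE = 76/7 = 76/7

76/7


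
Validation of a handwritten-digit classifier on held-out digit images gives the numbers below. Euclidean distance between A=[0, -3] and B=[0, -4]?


d = √((0-0)² + (-3+ 4)²)
  = √(0 + 1)
  = √1 = 1.0

1.0


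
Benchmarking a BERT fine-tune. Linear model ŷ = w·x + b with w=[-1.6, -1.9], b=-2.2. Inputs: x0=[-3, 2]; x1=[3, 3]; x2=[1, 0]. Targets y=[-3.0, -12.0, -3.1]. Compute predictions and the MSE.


ŷ0 = (-1.6)·(-3) + (-1.9)·(2) - 2.2 = -1.2
ŷ1 = (-1.6)·(3) + (-1.9)·(3) - 2.2 = -12.7
ŷ2 = (-1.6)·(1) + (-1.9)·(0) - 2.2 = -3.8
errors² = [3.24, 0.49, 0.49]
MSE = 4.2200/3 = 1.4067

1.4067


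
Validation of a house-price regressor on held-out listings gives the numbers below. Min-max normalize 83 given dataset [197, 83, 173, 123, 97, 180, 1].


min=1, max=197
(83-1)/(197-1) = 82/196 = 0.4184

0.4184


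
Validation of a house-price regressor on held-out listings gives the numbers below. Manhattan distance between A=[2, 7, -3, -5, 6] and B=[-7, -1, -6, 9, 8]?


d = |2+ 7| + |7+ 1| + |-3+ 6| + |-5-9| + |6-8|
  = 9 + 8 + 3 + 14 + 2
  = 36

36


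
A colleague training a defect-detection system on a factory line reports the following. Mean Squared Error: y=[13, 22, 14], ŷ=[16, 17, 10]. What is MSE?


Squared errors: (13-16)²=9, (22-17)²=25, (14-10)²=16
Sum = 50
MSE = 50/3 = 50/3

50/3


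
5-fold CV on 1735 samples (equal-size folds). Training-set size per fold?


Fold size = 1735/5 = 347
Training per fold = 1735 - 347 = 1388

1388


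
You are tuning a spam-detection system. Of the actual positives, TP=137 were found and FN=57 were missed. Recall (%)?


Recall = TP/(TP+FN)
= 137/(137+57)
= 137/194 = 70.62%

70.62%


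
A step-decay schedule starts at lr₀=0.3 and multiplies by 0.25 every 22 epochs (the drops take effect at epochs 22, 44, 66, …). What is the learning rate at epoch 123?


n_drops = ⌊123/22⌋ = 5
lr = 0.3·0.25^5 = 0.3·0.0009765625 = 0.00029296875

0.00029296875


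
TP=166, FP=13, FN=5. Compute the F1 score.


Precision = 166/179 = 0.9274
Recall = 166/171 = 0.9708
F1 = 2·P·R/(P+R) = 2·TP/(2·TP+FP+FN) = 332/(332+13+5) = 332/350 = 0.9486

0.9486


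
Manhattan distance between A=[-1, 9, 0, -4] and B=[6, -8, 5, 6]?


d = |-1-6| + |9+ 8| + |0-5| + |-4-6|
  = 7 + 17 + 5 + 10
  = 39

39


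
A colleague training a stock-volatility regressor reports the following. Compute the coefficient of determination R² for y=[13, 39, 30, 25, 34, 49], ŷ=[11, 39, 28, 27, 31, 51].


ȳ = 31.6667
SS_res = Σ(y-ŷ)² = 25
SS_tot = Σ(y-ȳ)² = 755.33
R² = 1 - SS_res/SS_tot = 1 - 0.0331 = 0.9669

0.9669


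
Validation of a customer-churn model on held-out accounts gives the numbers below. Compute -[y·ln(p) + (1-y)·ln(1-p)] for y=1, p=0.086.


BCE = -[y·ln(p) + (1-y)·ln(1-p)]
= -1·ln(0.086) - 0
= -ln(0.086) = 2.4534

2.4534


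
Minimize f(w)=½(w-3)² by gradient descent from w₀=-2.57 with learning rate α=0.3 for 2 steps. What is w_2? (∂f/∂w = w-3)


step 1: grad = -2.57-3 = -5.57; w = -2.57 - 0.3·(-5.57) = -0.899
step 2: grad = -0.899-3 = -3.899; w = -0.899 - 0.3·(-3.899) = 0.2707

0.2707


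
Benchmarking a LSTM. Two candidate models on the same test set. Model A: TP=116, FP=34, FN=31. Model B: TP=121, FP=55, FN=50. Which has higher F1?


Model A: P=116/150=0.7733, R=116/147=0.7891, F1=2PR/(P+R)=2TP/(2TP+FP+FN)=232/297=0.7811
Model B: P=121/176=0.6875, R=121/171=0.7076, F1=2PR/(P+R)=2TP/(2TP+FP+FN)=242/347=0.6974
0.7811 > 0.6974 → Model A

Model A


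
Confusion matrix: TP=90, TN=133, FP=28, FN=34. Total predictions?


Total = TP + TN + FP + FN
= 90 + 133 + 28 + 34
= 285
(Predicted positive: 118, predicted negative: 167)

285


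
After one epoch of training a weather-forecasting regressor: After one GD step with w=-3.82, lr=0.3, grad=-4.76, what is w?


w_new = w - α·∇
= -3.82 - 0.3·-4.76
= -3.82 + 1.428
= -2.392

-2.392


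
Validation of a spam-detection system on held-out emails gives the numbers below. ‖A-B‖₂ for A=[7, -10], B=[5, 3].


d = √((7-5)² + (-10-3)²)
  = √(4 + 169)
  = √173 = 13.1529

13.1529


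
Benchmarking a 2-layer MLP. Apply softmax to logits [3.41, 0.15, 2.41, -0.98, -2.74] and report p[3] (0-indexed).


Exponentials: e^3.41=30.2652, e^0.15=1.1618, e^2.41=11.134, e^-0.98=0.3753, e^-2.74=0.0646
Sum = 43.0009
Softmax = [0.7038, 0.027, 0.2589, 0.0087, 0.0015]
p[3] = 0.3753/43.0009 = 0.0087

0.0087


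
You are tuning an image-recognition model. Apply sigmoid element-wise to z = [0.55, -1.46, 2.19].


σ(0.55) = 1/(1+e^-0.55) = 0.6341
σ(-1.46) = 1/(1+e^1.46) = 0.1885
σ(2.19) = 1/(1+e^-2.19) = 0.8993
result = [0.6341, 0.1885, 0.8993]

[0.6341, 0.1885, 0.8993]


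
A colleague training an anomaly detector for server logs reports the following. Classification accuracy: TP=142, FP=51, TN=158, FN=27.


Accuracy = (TP+TN)/(TP+TN+FP+FN)
= (142+158)/(378)
= 300/378 = 79.37%

79.37%


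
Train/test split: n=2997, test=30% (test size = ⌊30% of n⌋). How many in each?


Test = ⌊2997·30/100⌋ = 899
Train = 2997 - 899 = 2098

Train: 2098, Test: 899


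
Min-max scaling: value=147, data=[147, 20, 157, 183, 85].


min=20, max=183
(147-20)/(183-20) = 127/163 = 0.7791

0.7791


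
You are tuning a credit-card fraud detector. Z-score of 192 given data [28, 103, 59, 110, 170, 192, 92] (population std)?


μ = 107.7143, σ = 53.4328
z = (192 - 107.7143)/53.4328 = 1.5774

1.5774


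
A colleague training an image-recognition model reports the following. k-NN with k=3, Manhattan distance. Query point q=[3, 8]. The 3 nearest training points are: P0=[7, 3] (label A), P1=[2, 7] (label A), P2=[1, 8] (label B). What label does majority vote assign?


d(q,P0) = 9  (label A)
d(q,P1) = 2  (label A)
d(q,P2) = 2  (label B)
Votes: A=2, B=1
Majority → A

A


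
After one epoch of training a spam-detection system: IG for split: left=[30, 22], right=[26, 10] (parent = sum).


Parent = [56, 32], H_parent = 0.9457
H_left = 0.9829 (n=52), H_right = 0.8524 (n=36)
H_children = (52/88)·0.9829 + (36/88)·0.8524 = 0.9295
IG = 0.9457 - 0.9295 = 0.0162

0.0162


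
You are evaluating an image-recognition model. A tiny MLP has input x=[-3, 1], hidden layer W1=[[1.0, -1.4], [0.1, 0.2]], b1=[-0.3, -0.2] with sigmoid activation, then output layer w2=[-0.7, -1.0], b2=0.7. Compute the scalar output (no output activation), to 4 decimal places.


z1[0] = (1.0)·(-3) + (-1.4)·(1) - 0.3 = -4.7
z1[1] = (0.1)·(-3) + (0.2)·(1) - 0.2 = -0.3
h = sigmoid(z1) = [0.009, 0.4256]
output = (-0.7)·(0.009) + (-1.0)·(0.4256) + 0.7 = 0.2681

0.2681


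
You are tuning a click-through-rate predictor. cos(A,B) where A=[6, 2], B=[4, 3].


A·B = 6·4 + 2·3 = 30
‖A‖ = √40 = 6.3246, ‖B‖ = √25 = 5
cos = 30/(√40·√25) = 30/√1000 = 0.9487

0.9487


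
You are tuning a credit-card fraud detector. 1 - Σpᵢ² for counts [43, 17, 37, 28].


Probabilities: [43/125, 17/125, 37/125, 28/125] ≈ [0.344, 0.136, 0.296, 0.224]
Σpᵢ² = (1849 + 289 + 1369 + 784)/125² = 4291/15625
Gini = 1 - Σpᵢ² = 1 - 4291/15625 = 0.7254

0.7254


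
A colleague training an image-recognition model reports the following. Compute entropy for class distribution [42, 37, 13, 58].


Probabilities: [42/150, 37/150, 13/150, 58/150] ≈ [0.28, 0.2467, 0.0867, 0.3867]
H = -((42/150)·log₂(42/150) + (37/150)·log₂(37/150) + (13/150)·log₂(13/150) + (58/150)·log₂(58/150))
  = 1.8482 bits

1.8482 bits


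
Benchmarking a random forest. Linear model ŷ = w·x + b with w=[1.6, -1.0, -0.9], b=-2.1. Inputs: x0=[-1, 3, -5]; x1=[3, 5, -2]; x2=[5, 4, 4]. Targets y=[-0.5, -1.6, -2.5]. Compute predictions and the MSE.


ŷ0 = (1.6)·(-1) + (-1.0)·(3) + (-0.9)·(-5) - 2.1 = -2.2
ŷ1 = (1.6)·(3) + (-1.0)·(5) + (-0.9)·(-2) - 2.1 = -0.5
ŷ2 = (1.6)·(5) + (-1.0)·(4) + (-0.9)·(4) - 2.1 = -1.7
errors² = [2.89, 1.21, 0.64]
MSE = 4.7400/3 = 1.58

1.58


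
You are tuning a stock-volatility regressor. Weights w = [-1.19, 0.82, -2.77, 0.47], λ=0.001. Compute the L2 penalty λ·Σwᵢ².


‖w‖₂² = (-1.19)² + (0.82)² + (-2.77)² + (0.47)²
     = 1.4161 + 0.6724 + 7.6729 + 0.2209
     = 9.9823
λ·‖w‖₂² = 0.001·9.9823 = 0.009982

0.009982


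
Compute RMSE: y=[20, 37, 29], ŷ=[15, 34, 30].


MSE = 35/3 = 11.6667
RMSE = √(35/3) = 3.4157

3.4157


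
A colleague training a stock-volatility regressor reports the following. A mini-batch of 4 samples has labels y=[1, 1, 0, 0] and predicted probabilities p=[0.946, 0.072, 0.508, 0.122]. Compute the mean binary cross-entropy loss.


L[0] = -ln(0.946) = 0.0555
L[1] = -ln(0.072) = 2.6311
L[2] = -ln(1-0.508) = -ln(0.492) = 0.7093
L[3] = -ln(1-0.122) = -ln(0.878) = 0.1301
mean = (0.0555 + 2.6311 + 0.7093 + 0.1301)/4 = 0.8815

0.8815


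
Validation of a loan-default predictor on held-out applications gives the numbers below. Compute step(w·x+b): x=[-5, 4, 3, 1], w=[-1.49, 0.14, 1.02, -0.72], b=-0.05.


z = (-5)·(-1.49) + (4)·(0.14) + (3)·(1.02) + (1)·(-0.72) - 0.05
  = 10.3
step(z) = 1 (z≥0)

1


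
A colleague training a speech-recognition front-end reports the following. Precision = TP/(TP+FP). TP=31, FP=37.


Precision = TP/(TP+FP)
= 31/(31+37)
= 31/68 = 45.59%

45.59%


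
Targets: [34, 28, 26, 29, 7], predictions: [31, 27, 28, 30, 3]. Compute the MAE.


Absolute errors: |34-31|=3, |28-27|=1, |26-28|=2, |29-30|=1, |7-3|=4
Sum = 11
MAE = 11/5 = 11/5

11/5


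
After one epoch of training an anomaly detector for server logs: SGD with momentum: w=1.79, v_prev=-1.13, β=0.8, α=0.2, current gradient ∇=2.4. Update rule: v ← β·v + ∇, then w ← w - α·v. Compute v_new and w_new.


v_new = 0.8·-1.13 + 2.4 = -0.904 + 2.4 = 1.496
w_new = 1.79 - 0.2·1.496 = 1.79 - 0.2992 = 1.4908

v_new=1.496, w_new=1.4908


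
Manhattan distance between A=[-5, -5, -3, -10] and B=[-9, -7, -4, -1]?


d = |-5+ 9| + |-5+ 7| + |-3+ 4| + |-10+ 1|
  = 4 + 2 + 1 + 9
  = 16

16


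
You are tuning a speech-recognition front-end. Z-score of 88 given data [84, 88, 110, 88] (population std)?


μ = 92.5, σ = 10.2347
z = (88 - 92.5)/10.2347 = -0.4397

-0.4397


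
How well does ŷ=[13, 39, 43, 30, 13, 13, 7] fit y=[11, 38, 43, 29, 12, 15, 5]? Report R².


ȳ = 21.8571
SS_res = Σ(y-ŷ)² = 15
SS_tot = Σ(y-ȳ)² = 1304.86
R² = 1 - SS_res/SS_tot = 1 - 0.0115 = 0.9885

0.9885


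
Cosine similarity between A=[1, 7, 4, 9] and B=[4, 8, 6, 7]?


A·B = 1·4 + 7·8 + 4·6 + 9·7 = 147
‖A‖ = √147 = 12.1244, ‖B‖ = √165 = 12.8452
cos = 147/(√147·√165) = 147/√24255 = 0.9439

0.9439


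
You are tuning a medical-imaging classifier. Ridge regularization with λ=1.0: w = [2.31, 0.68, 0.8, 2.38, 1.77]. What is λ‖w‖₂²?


‖w‖₂² = (2.31)² + (0.68)² + (0.8)² + (2.38)² + (1.77)²
     = 5.3361 + 0.4624 + 0.64 + 5.6644 + 3.1329
     = 15.2358
λ·‖w‖₂² = 1.0·15.2358 = 15.2358

15.2358


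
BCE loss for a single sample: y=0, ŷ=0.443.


BCE = -[y·ln(p) + (1-y)·ln(1-p)]
= -0 - 1·ln(1-0.443)
= -ln(0.557) = 0.5852

0.5852


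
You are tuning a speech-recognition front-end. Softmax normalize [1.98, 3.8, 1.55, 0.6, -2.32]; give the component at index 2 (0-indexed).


Exponentials: e^1.98=7.2427, e^3.8=44.7012, e^1.55=4.7115, e^0.6=1.8221, e^-2.32=0.0983
Sum = 58.5758
Softmax = [0.1236, 0.7631, 0.0804, 0.0311, 0.0017]
p[2] = 4.7115/58.5758 = 0.0804

0.0804


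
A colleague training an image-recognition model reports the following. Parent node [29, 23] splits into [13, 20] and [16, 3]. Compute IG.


Parent = [29, 23], H_parent = 0.9904
H_left = 0.9673 (n=33), H_right = 0.6292 (n=19)
H_children = (33/52)·0.9673 + (19/52)·0.6292 = 0.8438
IG = 0.9904 - 0.8438 = 0.1466

0.1466


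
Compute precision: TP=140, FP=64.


Precision = TP/(TP+FP)
= 140/(140+64)
= 140/204 = 68.63%

68.63%


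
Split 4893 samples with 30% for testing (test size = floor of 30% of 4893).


Test = ⌊4893·30/100⌋ = 1467
Train = 4893 - 1467 = 3426

Train: 3426, Test: 1467


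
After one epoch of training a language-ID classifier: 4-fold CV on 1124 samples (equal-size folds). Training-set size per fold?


Fold size = 1124/4 = 281
Training per fold = 1124 - 281 = 843

843


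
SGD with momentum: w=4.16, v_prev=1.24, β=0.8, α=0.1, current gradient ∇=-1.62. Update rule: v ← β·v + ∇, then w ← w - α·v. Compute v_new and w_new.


v_new = 0.8·1.24 - 1.62 = 0.992 - 1.62 = -0.628
w_new = 4.16 - 0.1·-0.628 = 4.16 + 0.0628 = 4.2228

v_new=-0.628, w_new=4.2228


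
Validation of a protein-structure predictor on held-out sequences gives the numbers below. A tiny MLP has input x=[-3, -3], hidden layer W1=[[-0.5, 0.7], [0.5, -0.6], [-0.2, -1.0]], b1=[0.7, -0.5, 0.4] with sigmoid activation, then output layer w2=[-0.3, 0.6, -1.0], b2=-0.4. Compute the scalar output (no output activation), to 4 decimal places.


z1[0] = (-0.5)·(-3) + (0.7)·(-3) + 0.7 = 0.1
z1[1] = (0.5)·(-3) + (-0.6)·(-3) - 0.5 = -0.2
z1[2] = (-0.2)·(-3) + (-1.0)·(-3) + 0.4 = 4.0
h = sigmoid(z1) = [0.525, 0.4502, 0.982]
output = (-0.3)·(0.525) + (0.6)·(0.4502) + (-1.0)·(0.982) - 0.4 = -1.2694

-1.2694


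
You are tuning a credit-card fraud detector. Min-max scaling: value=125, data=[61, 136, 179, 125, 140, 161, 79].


min=61, max=179
(125-61)/(179-61) = 64/118 = 0.5424

0.5424


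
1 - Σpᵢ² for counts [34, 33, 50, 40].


Probabilities: [34/157, 33/157, 50/157, 40/157] ≈ [0.2166, 0.2102, 0.3185, 0.2548]
Σpᵢ² = (1156 + 1089 + 2500 + 1600)/157² = 6345/24649
Gini = 1 - Σpᵢ² = 1 - 6345/24649 = 0.7426

0.7426


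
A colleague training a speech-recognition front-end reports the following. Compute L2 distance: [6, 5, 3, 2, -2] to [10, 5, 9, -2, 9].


d = √((6-10)² + (5-5)² + (3-9)² + (2+ 2)² + (-2-9)²)
  = √(16 + 0 + 36 + 16 + 121)
  = √189 = 13.7477

13.7477


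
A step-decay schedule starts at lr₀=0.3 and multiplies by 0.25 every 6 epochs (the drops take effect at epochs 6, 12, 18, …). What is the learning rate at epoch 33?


n_drops = ⌊33/6⌋ = 5
lr = 0.3·0.25^5 = 0.3·0.0009765625 = 0.00029296875

0.00029296875


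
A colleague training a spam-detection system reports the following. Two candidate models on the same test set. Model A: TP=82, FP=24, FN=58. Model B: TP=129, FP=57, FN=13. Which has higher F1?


Model A: P=82/106=0.7736, R=82/140=0.5857, F1=2PR/(P+R)=2TP/(2TP+FP+FN)=164/246=0.6667
Model B: P=129/186=0.6935, R=129/142=0.9085, F1=2PR/(P+R)=2TP/(2TP+FP+FN)=258/328=0.7866
0.6667 < 0.7866 → Model B

Model B


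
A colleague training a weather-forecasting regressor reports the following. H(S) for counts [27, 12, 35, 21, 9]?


Probabilities: [27/104, 12/104, 35/104, 21/104, 9/104] ≈ [0.2596, 0.1154, 0.3365, 0.2019, 0.0865]
H = -((27/104)·log₂(27/104) + (12/104)·log₂(12/104) + (35/104)·log₂(35/104) + (21/104)·log₂(21/104) + (9/104)·log₂(9/104))
  = 2.1649 bits

2.1649 bits


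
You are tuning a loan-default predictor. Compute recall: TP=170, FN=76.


Recall = TP/(TP+FN)
= 170/(170+76)
= 170/246 = 69.11%

69.11%


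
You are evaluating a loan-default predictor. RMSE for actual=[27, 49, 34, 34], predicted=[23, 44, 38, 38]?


MSE = 73/4 = 18.25
RMSE = √(73/4) = 4.272

4.272


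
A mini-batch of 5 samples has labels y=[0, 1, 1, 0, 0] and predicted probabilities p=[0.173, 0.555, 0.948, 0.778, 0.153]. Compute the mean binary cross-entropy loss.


L[0] = -ln(1-0.173) = -ln(0.827) = 0.19
L[1] = -ln(0.555) = 0.5888
L[2] = -ln(0.948) = 0.0534
L[3] = -ln(1-0.778) = -ln(0.222) = 1.5051
L[4] = -ln(1-0.153) = -ln(0.847) = 0.1661
mean = (0.19 + 0.5888 + 0.0534 + 1.5051 + 0.1661)/5 = 0.5007

0.5007


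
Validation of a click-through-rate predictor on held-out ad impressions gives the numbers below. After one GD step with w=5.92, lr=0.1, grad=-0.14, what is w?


w_new = w - α·∇
= 5.92 - 0.1·-0.14
= 5.92 + 0.014
= 5.934

5.934


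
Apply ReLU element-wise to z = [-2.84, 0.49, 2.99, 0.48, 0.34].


ReLU(-2.84) = max(0, -2.84) = 0.0
ReLU(0.49) = max(0, 0.49) = 0.49
ReLU(2.99) = max(0, 2.99) = 2.99
ReLU(0.48) = max(0, 0.48) = 0.48
ReLU(0.34) = max(0, 0.34) = 0.34
result = [0.0, 0.49, 2.99, 0.48, 0.34]

[0.0, 0.49, 2.99, 0.48, 0.34]


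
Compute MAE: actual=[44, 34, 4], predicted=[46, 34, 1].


Absolute errors: |44-46|=2, |34-34|=0, |4-1|=3
Sum = 5
MAE = 5/3 = 5/3

5/3


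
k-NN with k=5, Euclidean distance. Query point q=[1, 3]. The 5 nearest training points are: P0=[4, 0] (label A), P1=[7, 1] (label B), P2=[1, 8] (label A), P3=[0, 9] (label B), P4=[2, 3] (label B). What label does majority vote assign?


d(q,P0) = 4.2426  (label A)
d(q,P1) = 6.3246  (label B)
d(q,P2) = 5.0  (label A)
d(q,P3) = 6.0828  (label B)
d(q,P4) = 1.0  (label B)
Votes: A=2, B=3
Majority → B

B


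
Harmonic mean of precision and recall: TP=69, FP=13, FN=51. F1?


Precision = 69/82 = 0.8415
Recall = 69/120 = 0.575
F1 = 2·P·R/(P+R) = 2·TP/(2·TP+FP+FN) = 138/(138+13+51) = 138/202 = 0.6832

0.6832


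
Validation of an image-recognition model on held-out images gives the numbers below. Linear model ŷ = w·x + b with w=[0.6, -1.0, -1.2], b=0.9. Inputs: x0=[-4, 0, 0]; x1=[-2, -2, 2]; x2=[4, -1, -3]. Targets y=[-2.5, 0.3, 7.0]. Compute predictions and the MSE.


ŷ0 = (0.6)·(-4) + (-1.0)·(0) + (-1.2)·(0) + 0.9 = -1.5
ŷ1 = (0.6)·(-2) + (-1.0)·(-2) + (-1.2)·(2) + 0.9 = -0.7
ŷ2 = (0.6)·(4) + (-1.0)·(-1) + (-1.2)·(-3) + 0.9 = 7.9
errors² = [1.0, 1.0, 0.81]
MSE = 2.8100/3 = 0.9367

0.9367


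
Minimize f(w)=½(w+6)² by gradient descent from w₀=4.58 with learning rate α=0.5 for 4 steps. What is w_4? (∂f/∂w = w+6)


step 1: grad = 4.58+6 = 10.58; w = 4.58 - 0.5·(10.58) = -0.71
step 2: grad = -0.71+6 = 5.29; w = -0.71 - 0.5·(5.29) = -3.355
step 3: grad = -3.355+6 = 2.645; w = -3.355 - 0.5·(2.645) = -4.6775
step 4: grad = -4.6775+6 = 1.3225; w = -4.6775 - 0.5·(1.3225) = -5.33875

-5.33875


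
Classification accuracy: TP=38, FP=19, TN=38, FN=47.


Accuracy = (TP+TN)/(TP+TN+FP+FN)
= (38+38)/(142)
= 76/142 = 53.52%

53.52%


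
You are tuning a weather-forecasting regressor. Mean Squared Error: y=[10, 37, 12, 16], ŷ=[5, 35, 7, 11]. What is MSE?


Squared errors: (10-5)²=25, (37-35)²=4, (12-7)²=25, (16-11)²=25
Sum = 79
MSE = 79/4 = 79/4

79/4


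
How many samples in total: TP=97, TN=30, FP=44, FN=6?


Total = TP + TN + FP + FN
= 97 + 30 + 44 + 6
= 177
(Predicted positive: 141, predicted negative: 36)

177


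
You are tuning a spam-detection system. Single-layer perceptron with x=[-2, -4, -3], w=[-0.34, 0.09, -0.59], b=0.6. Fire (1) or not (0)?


z = (-2)·(-0.34) + (-4)·(0.09) + (-3)·(-0.59) + 0.6
  = 2.69
step(z) = 1 (z≥0)

1


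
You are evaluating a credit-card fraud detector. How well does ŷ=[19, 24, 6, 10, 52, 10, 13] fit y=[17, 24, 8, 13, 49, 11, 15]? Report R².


ȳ = 19.5714
SS_res = Σ(y-ŷ)² = 31
SS_tot = Σ(y-ȳ)² = 1163.71
R² = 1 - SS_res/SS_tot = 1 - 0.0266 = 0.9734

0.9734


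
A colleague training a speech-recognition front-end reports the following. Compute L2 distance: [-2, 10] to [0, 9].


d = √((-2-0)² + (10-9)²)
  = √(4 + 1)
  = √5 = 2.2361

2.2361


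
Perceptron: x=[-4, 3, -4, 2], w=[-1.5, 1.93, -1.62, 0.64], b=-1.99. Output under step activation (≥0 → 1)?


z = (-4)·(-1.5) + (3)·(1.93) + (-4)·(-1.62) + (2)·(0.64) - 1.99
  = 17.56
step(z) = 1 (z≥0)

1


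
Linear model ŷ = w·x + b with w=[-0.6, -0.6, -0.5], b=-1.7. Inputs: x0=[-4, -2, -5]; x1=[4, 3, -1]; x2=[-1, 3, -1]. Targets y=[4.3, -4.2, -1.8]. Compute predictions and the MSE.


ŷ0 = (-0.6)·(-4) + (-0.6)·(-2) + (-0.5)·(-5) - 1.7 = 4.4
ŷ1 = (-0.6)·(4) + (-0.6)·(3) + (-0.5)·(-1) - 1.7 = -5.4
ŷ2 = (-0.6)·(-1) + (-0.6)·(3) + (-0.5)·(-1) - 1.7 = -2.4
errors² = [0.01, 1.44, 0.36]
MSE = 1.8100/3 = 0.6033

0.6033
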